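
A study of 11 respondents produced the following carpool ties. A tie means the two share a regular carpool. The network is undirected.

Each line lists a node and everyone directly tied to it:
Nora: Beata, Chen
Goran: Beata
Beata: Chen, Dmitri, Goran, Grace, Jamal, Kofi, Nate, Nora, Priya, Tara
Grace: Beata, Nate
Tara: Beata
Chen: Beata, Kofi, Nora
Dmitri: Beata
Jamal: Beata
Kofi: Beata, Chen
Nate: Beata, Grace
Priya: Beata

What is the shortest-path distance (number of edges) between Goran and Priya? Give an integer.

One shortest route is Goran – Beata – Priya, which uses 2 edges, and Goran and Priya are not directly tied, so nothing shorter exists. So d(Goran,Priya) = 2.

2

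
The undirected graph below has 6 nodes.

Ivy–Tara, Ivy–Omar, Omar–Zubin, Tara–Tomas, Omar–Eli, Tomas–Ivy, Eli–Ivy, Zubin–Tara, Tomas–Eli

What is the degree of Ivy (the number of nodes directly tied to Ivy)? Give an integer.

4

Ivy is directly tied to Eli, Omar, Tara, and Tomas. That is 4 neighbors, so the degree of Ivy is 4.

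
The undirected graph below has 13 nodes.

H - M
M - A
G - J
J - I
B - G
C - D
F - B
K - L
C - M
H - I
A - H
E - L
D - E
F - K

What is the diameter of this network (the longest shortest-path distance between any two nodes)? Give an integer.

6

Eccentricity of each node (its greatest distance to any other): A:6, B:6, C:6, D:6, E:6, F:6, G:6, H:6, I:6, J:6, K:6, L:6, M:6.
The maximum eccentricity is 6, realized for instance by the pair H–K via H – I – J – G – B – F – K. So the diameter is 6.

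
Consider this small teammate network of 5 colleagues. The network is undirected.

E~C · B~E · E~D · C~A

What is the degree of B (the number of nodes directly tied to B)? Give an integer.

1

B is directly tied to E. That is 1 neighbor, so the degree of B is 1.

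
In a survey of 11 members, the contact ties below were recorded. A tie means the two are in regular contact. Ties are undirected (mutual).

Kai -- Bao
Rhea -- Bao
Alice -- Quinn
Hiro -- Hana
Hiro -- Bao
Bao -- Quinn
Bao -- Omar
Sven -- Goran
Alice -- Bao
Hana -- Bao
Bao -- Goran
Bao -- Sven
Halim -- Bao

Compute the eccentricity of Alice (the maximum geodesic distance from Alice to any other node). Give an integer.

2

Distances from Alice: Bao:1, Goran:2, Halim:2, Hana:2, Hiro:2, Kai:2, Omar:2, Quinn:1, Rhea:2, Sven:2.
The largest is 2 (to Sven, Hana, Rhea, Goran, Halim, Hiro, Kai, and Omar), so the eccentricity of Alice is 2.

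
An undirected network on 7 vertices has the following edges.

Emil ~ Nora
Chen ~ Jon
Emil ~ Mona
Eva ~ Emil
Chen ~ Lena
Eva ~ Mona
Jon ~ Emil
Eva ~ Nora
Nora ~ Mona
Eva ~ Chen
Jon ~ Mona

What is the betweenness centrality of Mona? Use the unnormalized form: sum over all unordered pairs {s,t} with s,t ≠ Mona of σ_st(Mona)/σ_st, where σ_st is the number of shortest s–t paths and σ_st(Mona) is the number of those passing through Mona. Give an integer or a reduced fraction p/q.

5/6

Pairs whose geodesics pass through Mona — Eva–Jon: 1/3; Nora–Jon: 1/2.
All other pairs contribute 0.
Summing the contributions gives betweenness(Mona) = 5/6.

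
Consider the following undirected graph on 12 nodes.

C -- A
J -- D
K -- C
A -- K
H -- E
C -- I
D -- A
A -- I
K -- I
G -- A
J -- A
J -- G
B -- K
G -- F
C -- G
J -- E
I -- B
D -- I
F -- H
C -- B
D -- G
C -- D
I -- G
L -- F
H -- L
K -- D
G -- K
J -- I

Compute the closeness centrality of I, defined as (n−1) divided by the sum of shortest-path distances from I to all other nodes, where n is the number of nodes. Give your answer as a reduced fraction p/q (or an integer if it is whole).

Distances from I: A:1, B:1, C:1, D:1, E:2, F:2, G:1, H:3, J:1, K:1, L:3. Sum = 17.
n = 12, so closeness = 11/17.

11/17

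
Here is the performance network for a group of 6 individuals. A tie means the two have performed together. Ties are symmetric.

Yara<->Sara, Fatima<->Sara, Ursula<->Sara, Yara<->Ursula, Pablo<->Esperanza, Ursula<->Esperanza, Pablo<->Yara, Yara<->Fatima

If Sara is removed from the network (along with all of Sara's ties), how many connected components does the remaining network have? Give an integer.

Sara's neighbors (Fatima, Ursula, and Yara) remain reachable from one another through other ties, so the rest of the network stays in one piece.

1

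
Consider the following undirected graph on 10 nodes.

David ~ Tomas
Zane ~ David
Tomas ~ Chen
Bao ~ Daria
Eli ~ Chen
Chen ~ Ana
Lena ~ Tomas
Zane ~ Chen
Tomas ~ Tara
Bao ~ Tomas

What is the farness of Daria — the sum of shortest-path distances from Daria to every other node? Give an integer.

Distances from Daria: Ana:4, Bao:1, Chen:3, David:3, Eli:4, Lena:3, Tara:3, Tomas:2, Zane:4.
Sum = 4 + 1 + 3 + 3 + 4 + 3 + 3 + 2 + 4 = 27.

27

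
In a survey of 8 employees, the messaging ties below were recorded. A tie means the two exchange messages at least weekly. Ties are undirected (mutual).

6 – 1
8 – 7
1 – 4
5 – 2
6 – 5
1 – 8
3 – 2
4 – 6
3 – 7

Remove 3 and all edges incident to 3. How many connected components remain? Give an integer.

1

3's neighbors (2 and 7) remain reachable from one another through other ties, so the rest of the network stays in one piece.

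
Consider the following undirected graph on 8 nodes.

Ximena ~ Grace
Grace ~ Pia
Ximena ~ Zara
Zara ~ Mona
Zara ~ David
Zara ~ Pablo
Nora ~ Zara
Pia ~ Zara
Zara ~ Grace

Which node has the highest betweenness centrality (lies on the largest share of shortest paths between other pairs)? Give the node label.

Zara

Unnormalized betweenness of each node: David:0, Grace:1/2, Mona:0, Nora:0, Pablo:0, Pia:0, Ximena:0, Zara:37/2.
Zara has the largest value, 37/2, making it the main broker — the node through which the most shortest paths run.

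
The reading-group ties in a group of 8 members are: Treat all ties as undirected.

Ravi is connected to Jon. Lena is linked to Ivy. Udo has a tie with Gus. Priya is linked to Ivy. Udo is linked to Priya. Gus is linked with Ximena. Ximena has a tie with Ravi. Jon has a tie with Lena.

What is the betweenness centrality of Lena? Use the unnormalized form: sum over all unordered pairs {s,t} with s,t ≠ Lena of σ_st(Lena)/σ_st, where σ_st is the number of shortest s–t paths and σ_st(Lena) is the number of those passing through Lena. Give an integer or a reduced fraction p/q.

Pairs whose geodesics pass through Lena — Ximena–Ivy: 1/2; Ravi–Ivy: 1; Ravi–Priya: 1/2; Jon–Ivy: 1; Jon–Priya: 1; Jon–Udo: 1/2.
All other pairs contribute 0.
Summing the contributions gives betweenness(Lena) = 9/2.

9/2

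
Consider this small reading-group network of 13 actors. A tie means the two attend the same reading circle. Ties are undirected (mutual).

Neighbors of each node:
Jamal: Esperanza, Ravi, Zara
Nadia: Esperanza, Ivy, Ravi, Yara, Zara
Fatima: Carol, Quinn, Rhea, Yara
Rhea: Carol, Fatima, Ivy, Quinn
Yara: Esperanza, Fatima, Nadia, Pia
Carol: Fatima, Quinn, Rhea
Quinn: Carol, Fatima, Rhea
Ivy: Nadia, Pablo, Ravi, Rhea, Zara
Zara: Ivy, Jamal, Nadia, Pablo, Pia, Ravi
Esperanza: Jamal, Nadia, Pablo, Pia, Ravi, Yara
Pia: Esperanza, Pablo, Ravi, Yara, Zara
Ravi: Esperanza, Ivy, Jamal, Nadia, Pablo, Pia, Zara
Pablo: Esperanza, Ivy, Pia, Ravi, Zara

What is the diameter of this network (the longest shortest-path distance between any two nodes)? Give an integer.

Eccentricity of each node (its greatest distance to any other): Carol:4, Esperanza:3, Fatima:3, Ivy:2, Jamal:4, Nadia:3, Pablo:3, Pia:3, Quinn:4, Ravi:3, Rhea:3, Yara:2, Zara:3.
The maximum eccentricity is 4, realized for instance by the pair Carol–Jamal via Carol – Rhea – Ivy – Zara – Jamal. So the diameter is 4.

4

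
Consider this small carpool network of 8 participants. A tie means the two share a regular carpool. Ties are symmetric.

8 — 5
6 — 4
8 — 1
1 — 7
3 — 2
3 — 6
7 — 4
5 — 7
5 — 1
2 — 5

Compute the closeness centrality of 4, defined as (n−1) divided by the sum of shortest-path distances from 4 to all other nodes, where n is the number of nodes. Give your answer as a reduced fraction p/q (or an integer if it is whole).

1/2

Distances from 4: 1:2, 2:3, 3:2, 5:2, 6:1, 7:1, 8:3. Sum = 14.
n = 8, so closeness = 7/14 = 1/2.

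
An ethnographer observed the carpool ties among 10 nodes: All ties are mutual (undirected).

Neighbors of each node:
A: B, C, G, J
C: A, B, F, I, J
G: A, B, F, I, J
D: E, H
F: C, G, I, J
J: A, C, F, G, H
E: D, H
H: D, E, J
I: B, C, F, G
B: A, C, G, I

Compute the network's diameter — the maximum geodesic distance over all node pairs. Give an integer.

Eccentricity of each node (its greatest distance to any other): A:3, B:4, C:3, D:4, E:4, F:3, G:3, H:3, I:4, J:2.
The maximum eccentricity is 4, realized for instance by the pair B–D via B – G – J – H – D. So the diameter is 4.

4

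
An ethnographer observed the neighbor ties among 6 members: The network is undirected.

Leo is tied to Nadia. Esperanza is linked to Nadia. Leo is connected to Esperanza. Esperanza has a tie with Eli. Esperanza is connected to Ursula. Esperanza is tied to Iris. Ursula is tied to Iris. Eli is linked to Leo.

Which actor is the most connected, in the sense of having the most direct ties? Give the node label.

Esperanza

Degrees — Eli:2, Esperanza:5, Iris:2, Leo:3, Nadia:2, Ursula:2.
The maximum is 5, attained only by Esperanza.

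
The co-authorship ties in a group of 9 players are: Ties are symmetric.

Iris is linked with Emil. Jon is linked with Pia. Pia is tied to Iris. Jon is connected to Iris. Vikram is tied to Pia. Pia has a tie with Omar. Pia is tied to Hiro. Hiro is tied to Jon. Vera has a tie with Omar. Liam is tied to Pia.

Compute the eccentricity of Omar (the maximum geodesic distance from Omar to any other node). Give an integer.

3

Distances from Omar: Emil:3, Hiro:2, Iris:2, Jon:2, Liam:2, Pia:1, Vera:1, Vikram:2.
The largest is 3 (to Emil), so the eccentricity of Omar is 3.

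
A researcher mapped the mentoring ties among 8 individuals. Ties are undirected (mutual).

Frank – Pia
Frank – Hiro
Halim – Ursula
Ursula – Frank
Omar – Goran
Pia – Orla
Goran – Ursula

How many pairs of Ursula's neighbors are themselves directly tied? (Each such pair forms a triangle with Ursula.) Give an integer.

Ursula's neighbors are Frank, Goran, and Halim, but none of them are tied to each other, so no triangle contains Ursula.

0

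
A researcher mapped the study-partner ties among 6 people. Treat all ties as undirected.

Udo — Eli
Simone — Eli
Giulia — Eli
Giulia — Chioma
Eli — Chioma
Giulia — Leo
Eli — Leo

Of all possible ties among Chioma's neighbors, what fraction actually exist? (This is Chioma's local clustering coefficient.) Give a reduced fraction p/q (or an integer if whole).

Chioma's neighbors: Eli and Giulia (k = 2).
Possible neighbor pairs: C(2,2) = 1. Edges among them: Eli–Giulia → e = 1.
Clustering(Chioma) = 1/1.

1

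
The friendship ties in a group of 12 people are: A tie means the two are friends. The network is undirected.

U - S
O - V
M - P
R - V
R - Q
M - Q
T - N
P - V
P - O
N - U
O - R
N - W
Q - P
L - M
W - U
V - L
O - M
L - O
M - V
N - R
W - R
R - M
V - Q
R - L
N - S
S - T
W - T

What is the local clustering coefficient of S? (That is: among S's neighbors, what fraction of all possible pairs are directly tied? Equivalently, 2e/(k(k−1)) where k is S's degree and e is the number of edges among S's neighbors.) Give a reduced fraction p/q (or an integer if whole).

S's neighbors: N, T, and U (k = 3).
Possible neighbor pairs: C(3,2) = 3. Edges among them: N–T, N–U → e = 2.
Clustering(S) = 2/3.

2/3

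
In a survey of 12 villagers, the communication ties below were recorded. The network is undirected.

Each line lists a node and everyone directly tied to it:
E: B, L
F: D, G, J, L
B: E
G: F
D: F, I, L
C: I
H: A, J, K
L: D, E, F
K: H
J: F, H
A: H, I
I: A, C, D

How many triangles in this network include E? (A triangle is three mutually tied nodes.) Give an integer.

E's neighbors are B and L, but none of them are tied to each other, so no triangle contains E.

0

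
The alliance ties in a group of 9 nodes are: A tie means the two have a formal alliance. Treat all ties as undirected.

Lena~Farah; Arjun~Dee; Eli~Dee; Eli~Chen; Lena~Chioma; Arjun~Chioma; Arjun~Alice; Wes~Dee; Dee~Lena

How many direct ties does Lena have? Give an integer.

3

Lena is directly tied to Chioma, Dee, and Farah. That is 3 neighbors, so the degree of Lena is 3.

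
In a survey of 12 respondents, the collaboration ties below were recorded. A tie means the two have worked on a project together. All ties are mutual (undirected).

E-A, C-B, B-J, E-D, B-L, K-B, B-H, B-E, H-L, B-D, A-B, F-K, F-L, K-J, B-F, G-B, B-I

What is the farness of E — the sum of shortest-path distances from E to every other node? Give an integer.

Distances from E: A:1, B:1, C:2, D:1, F:2, G:2, H:2, I:2, J:2, K:2, L:2.
Sum = 1 + 1 + 2 + 1 + 2 + 2 + 2 + 2 + 2 + 2 + 2 = 19.

19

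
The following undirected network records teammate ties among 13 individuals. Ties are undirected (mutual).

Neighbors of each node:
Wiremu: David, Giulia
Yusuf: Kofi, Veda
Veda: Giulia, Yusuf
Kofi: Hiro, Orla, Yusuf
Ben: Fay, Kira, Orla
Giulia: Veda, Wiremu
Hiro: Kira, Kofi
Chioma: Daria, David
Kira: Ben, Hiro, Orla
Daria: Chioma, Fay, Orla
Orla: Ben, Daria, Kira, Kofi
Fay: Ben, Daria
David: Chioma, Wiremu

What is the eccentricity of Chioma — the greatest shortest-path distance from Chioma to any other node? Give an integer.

4

Distances from Chioma: Ben:3, Daria:1, David:1, Fay:2, Giulia:3, Hiro:4, Kira:3, Kofi:3, Orla:2, Veda:4, Wiremu:2, Yusuf:4.
The largest is 4 (to Veda, Hiro, and Yusuf), so the eccentricity of Chioma is 4.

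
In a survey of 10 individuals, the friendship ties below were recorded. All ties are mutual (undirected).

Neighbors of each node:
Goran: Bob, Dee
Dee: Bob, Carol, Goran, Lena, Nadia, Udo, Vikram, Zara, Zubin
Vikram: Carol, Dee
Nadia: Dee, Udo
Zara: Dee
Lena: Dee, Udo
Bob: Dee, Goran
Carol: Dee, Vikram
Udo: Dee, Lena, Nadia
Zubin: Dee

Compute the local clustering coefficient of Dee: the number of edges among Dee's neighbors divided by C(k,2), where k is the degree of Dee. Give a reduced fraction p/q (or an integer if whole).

Dee's neighbors: Bob, Carol, Goran, Lena, Nadia, Udo, Vikram, Zara, and Zubin (k = 9).
Possible neighbor pairs: C(9,2) = 36. Edges among them: Bob–Goran, Carol–Vikram, Lena–Udo, Nadia–Udo → e = 4.
Clustering(Dee) = 4/36 = 1/9.

1/9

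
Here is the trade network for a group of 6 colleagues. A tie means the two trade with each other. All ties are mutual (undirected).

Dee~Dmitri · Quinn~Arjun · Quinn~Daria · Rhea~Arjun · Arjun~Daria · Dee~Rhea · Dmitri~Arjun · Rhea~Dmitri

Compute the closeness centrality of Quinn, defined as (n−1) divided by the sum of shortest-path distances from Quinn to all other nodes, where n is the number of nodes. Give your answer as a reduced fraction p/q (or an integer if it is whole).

Distances from Quinn: Arjun:1, Daria:1, Dee:3, Dmitri:2, Rhea:2. Sum = 9.
n = 6, so closeness = 5/9.

5/9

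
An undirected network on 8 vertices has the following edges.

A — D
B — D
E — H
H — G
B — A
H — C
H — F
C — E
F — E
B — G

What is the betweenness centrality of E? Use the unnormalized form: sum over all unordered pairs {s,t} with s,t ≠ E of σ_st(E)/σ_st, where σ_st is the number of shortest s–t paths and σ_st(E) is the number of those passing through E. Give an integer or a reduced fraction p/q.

1/2

Pairs whose geodesics pass through E — F–C: 1/2.
All other pairs contribute 0.
Summing the contributions gives betweenness(E) = 1/2.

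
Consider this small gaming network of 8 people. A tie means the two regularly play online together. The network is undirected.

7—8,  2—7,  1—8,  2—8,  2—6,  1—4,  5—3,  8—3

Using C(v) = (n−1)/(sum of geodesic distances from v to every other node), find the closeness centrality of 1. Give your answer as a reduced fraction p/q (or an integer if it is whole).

1/2

Distances from 1: 2:2, 3:2, 4:1, 5:3, 6:3, 7:2, 8:1. Sum = 14.
n = 8, so closeness = 7/14 = 1/2.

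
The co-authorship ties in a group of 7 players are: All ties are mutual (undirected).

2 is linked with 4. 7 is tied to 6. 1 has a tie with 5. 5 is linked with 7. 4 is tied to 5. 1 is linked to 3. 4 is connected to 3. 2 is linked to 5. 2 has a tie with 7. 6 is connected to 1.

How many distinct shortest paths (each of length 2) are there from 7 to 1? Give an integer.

The shortest distance is 2. The length-2 paths are: 7–5–1; 7–6–1.
That gives 2 distinct shortest paths.

2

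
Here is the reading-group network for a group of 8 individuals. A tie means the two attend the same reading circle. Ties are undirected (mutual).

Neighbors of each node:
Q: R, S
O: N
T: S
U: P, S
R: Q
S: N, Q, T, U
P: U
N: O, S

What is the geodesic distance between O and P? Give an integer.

One shortest route is O – N – S – U – P, which uses 4 edges, and at distance 3 from O we only reach {Q, T, U}, which does not include P. So d(O,P) = 4.

4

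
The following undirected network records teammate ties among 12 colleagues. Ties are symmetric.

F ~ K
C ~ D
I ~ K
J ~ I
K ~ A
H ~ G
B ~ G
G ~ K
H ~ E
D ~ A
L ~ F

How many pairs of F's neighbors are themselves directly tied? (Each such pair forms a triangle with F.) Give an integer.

F's neighbors are K and L, but none of them are tied to each other, so no triangle contains F.

0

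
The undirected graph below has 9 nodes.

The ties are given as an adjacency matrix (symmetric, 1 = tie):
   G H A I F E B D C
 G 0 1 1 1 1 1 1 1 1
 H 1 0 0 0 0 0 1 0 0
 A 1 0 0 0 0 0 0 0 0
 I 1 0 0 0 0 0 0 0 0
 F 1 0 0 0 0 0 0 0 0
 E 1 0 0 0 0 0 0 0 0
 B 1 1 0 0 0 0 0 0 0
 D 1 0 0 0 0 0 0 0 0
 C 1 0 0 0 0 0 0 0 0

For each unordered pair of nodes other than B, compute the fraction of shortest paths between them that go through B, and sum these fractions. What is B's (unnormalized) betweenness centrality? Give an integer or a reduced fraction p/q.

0

No shortest path between any pair of other nodes passes through B.
Summing the contributions gives betweenness(B) = 0.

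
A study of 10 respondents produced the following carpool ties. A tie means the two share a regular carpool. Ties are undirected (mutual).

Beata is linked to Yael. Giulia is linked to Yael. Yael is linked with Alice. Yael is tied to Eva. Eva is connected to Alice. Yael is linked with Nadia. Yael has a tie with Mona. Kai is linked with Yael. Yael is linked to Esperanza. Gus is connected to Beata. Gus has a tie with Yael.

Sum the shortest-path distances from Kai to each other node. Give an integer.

Distances from Kai: Alice:2, Beata:2, Esperanza:2, Eva:2, Giulia:2, Gus:2, Mona:2, Nadia:2, Yael:1.
Sum = 2 + 2 + 2 + 2 + 2 + 2 + 2 + 2 + 1 = 17.

17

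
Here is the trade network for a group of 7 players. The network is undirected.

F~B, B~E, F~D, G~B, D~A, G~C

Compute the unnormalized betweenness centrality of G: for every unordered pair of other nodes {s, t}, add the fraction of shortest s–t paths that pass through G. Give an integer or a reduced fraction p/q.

5

Pairs whose geodesics pass through G — F–C: 1; A–C: 1; D–C: 1; E–C: 1; C–B: 1.
All other pairs contribute 0.
Summing the contributions gives betweenness(G) = 5.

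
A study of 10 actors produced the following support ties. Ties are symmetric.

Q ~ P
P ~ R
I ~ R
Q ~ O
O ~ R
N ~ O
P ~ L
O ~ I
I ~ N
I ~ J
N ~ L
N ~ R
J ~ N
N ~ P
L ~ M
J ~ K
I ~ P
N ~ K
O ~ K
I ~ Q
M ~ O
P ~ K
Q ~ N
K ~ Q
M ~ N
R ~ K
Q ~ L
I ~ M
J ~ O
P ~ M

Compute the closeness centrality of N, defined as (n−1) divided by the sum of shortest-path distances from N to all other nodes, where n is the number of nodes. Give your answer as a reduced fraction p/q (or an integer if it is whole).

Distances from N: I:1, J:1, K:1, L:1, M:1, O:1, P:1, Q:1, R:1. Sum = 9.
n = 10, so closeness = 9/9 = 1.

1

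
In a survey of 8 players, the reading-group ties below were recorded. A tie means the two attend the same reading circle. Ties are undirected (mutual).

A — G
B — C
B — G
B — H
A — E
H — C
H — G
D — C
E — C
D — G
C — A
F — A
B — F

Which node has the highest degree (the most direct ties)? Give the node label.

Degrees — A:4, B:4, C:5, D:2, E:2, F:2, G:4, H:3.
The maximum is 5, attained only by C.

C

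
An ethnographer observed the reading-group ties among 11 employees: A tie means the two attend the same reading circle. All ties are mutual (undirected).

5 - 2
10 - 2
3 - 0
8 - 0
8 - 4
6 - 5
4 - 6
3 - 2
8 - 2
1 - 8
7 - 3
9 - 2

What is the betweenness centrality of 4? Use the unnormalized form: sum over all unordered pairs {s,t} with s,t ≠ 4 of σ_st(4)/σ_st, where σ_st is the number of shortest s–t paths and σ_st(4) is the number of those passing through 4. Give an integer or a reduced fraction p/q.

Pairs whose geodesics pass through 4 — 0–6: 1; 6–8: 1; 6–1: 1.
All other pairs contribute 0.
Summing the contributions gives betweenness(4) = 3.

3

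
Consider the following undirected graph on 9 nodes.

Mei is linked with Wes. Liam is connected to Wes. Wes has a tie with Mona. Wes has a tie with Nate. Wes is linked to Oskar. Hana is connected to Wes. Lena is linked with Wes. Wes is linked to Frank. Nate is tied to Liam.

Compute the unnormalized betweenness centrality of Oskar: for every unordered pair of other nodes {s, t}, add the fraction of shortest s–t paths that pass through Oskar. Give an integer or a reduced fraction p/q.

No shortest path between any pair of other nodes passes through Oskar.
Summing the contributions gives betweenness(Oskar) = 0.

0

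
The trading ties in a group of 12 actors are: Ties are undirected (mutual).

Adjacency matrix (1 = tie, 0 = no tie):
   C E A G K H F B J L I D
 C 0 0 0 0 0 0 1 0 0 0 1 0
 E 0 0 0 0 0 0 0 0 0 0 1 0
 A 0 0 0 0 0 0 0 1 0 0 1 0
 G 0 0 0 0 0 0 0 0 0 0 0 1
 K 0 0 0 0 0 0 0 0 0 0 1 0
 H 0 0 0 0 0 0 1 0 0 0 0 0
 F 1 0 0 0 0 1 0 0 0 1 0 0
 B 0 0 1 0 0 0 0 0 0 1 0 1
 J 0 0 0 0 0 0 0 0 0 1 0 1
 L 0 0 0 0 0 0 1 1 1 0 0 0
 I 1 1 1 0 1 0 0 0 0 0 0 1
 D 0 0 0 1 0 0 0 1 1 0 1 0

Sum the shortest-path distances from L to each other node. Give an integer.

25

Distances from L: A:2, B:1, C:2, D:2, E:4, F:1, G:3, H:2, I:3, J:1, K:4.
Sum = 2 + 1 + 2 + 2 + 4 + 1 + 3 + 2 + 3 + 1 + 4 = 25.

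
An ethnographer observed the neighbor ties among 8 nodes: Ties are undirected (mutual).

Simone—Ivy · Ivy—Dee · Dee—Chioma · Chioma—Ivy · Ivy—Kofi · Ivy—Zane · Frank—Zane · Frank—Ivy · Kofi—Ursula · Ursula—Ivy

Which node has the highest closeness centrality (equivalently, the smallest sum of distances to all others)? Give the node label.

Ivy

Farness (sum of distances to all others) for each node — Chioma:12, Dee:12, Frank:12, Ivy:7, Kofi:12, Simone:13, Ursula:12, Zane:12.
The smallest farness is 7, for Ivy, so Ivy has the highest closeness.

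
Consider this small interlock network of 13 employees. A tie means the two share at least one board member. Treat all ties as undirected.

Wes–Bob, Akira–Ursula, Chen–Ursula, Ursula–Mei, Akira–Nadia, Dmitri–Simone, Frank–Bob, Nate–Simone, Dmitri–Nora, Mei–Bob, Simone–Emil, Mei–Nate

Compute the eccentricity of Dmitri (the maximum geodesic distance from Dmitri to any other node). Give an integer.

6

Distances from Dmitri: Akira:5, Bob:4, Chen:5, Emil:2, Frank:5, Mei:3, Nadia:6, Nate:2, Nora:1, Simone:1, Ursula:4, Wes:5.
The largest is 6 (to Nadia), so the eccentricity of Dmitri is 6.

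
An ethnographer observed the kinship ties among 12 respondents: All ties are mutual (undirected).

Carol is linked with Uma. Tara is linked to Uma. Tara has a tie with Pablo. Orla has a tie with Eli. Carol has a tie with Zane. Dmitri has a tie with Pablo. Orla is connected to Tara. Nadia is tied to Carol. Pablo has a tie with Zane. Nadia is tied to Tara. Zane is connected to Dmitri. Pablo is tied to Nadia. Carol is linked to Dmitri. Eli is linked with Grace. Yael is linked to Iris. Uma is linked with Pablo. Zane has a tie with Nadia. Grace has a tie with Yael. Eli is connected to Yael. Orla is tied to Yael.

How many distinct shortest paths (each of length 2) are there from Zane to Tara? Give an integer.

The shortest distance is 2. The length-2 paths are: Zane–Nadia–Tara; Zane–Pablo–Tara.
That gives 2 distinct shortest paths.

2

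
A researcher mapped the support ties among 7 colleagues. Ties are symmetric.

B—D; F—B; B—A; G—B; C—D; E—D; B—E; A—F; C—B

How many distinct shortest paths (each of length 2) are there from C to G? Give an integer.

1

The shortest distance is 2, and the only length-2 path is C–B–G. So there is exactly 1 shortest path.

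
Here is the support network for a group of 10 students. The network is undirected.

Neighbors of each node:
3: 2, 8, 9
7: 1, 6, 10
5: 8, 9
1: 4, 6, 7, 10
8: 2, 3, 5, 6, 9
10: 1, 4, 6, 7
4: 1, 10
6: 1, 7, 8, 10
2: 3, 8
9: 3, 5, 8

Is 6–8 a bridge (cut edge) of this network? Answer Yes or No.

Yes

Without the 6–8 edge there is no alternate route between 6 and 8, so the network disconnects. It is a bridge.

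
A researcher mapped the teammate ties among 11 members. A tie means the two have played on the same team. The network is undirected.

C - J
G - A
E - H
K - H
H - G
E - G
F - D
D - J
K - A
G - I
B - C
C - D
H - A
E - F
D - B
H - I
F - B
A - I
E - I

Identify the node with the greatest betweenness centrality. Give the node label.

E

Unnormalized betweenness of each node: A:1, B:7/2, C:1/2, D:11, E:25, F:24, G:2, H:9, I:2, J:0, K:0.
E has the largest value, 25, making it the main broker — the node through which the most shortest paths run.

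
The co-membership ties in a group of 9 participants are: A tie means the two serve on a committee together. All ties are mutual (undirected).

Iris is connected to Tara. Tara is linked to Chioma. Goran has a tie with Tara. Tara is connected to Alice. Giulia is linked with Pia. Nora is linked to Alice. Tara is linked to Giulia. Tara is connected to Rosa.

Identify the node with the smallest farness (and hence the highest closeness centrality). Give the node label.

Farness (sum of distances to all others) for each node — Alice:15, Chioma:17, Giulia:15, Goran:17, Iris:17, Nora:22, Pia:22, Rosa:17, Tara:10.
The smallest farness is 10, for Tara, so Tara has the highest closeness.

Tara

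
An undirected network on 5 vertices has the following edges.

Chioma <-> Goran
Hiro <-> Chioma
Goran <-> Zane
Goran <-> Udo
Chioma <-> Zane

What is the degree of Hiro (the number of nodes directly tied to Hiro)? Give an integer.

Hiro is directly tied to Chioma. That is 1 neighbor, so the degree of Hiro is 1.

1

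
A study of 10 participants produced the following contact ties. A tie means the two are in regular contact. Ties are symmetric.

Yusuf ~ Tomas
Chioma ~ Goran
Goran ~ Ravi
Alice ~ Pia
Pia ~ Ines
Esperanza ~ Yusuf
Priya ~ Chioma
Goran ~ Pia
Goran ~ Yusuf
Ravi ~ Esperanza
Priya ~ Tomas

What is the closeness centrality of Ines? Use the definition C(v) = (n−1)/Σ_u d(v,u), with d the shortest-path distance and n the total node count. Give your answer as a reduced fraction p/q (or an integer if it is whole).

Distances from Ines: Alice:2, Chioma:3, Esperanza:4, Goran:2, Pia:1, Priya:4, Ravi:3, Tomas:4, Yusuf:3. Sum = 26.
n = 10, so closeness = 9/26.

9/26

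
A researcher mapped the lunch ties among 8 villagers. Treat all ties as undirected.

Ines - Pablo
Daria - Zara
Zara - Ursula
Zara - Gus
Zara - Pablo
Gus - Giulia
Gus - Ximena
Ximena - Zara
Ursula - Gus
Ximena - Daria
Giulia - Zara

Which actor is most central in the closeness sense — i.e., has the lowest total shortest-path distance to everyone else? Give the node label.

Zara

Farness (sum of distances to all others) for each node — Daria:13, Giulia:13, Gus:11, Ines:18, Pablo:12, Ursula:13, Ximena:12, Zara:8.
The smallest farness is 8, for Zara, so Zara has the highest closeness.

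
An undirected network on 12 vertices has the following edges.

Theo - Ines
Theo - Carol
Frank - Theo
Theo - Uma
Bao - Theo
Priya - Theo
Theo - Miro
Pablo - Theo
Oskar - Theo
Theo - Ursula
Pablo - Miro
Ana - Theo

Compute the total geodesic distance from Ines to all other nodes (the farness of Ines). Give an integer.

Distances from Ines: Ana:2, Bao:2, Carol:2, Frank:2, Miro:2, Oskar:2, Pablo:2, Priya:2, Theo:1, Uma:2, Ursula:2.
Sum = 2 + 2 + 2 + 2 + 2 + 2 + 2 + 2 + 1 + 2 + 2 = 21.

21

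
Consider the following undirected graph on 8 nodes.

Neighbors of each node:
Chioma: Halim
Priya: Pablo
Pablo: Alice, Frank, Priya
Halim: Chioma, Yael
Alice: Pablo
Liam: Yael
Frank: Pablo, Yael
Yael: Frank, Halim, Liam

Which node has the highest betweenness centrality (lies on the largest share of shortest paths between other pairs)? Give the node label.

Yael

Unnormalized betweenness of each node: Alice:0, Chioma:0, Frank:12, Halim:6, Liam:0, Pablo:11, Priya:0, Yael:14.
Yael has the largest value, 14, making it the main broker — the node through which the most shortest paths run.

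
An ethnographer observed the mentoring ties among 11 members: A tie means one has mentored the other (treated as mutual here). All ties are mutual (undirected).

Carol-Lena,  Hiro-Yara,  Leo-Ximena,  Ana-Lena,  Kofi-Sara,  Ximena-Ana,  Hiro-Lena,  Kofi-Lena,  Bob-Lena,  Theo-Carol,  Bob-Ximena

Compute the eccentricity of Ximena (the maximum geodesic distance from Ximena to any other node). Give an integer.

Distances from Ximena: Ana:1, Bob:1, Carol:3, Hiro:3, Kofi:3, Lena:2, Leo:1, Sara:4, Theo:4, Yara:4.
The largest is 4 (to Theo, Sara, and Yara), so the eccentricity of Ximena is 4.

4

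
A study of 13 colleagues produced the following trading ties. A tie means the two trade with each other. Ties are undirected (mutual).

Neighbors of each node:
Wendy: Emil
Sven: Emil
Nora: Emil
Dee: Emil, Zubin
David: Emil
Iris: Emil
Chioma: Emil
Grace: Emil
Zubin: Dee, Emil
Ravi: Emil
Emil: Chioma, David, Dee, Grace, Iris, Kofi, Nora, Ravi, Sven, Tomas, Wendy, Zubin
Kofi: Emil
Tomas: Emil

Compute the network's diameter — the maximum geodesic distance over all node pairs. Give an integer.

2

Eccentricity of each node (its greatest distance to any other): Chioma:2, David:2, Dee:2, Emil:1, Grace:2, Iris:2, Kofi:2, Nora:2, Ravi:2, Sven:2, Tomas:2, Wendy:2, Zubin:2.
The maximum eccentricity is 2, realized for instance by the pair Kofi–Zubin via Kofi – Emil – Zubin. So the diameter is 2.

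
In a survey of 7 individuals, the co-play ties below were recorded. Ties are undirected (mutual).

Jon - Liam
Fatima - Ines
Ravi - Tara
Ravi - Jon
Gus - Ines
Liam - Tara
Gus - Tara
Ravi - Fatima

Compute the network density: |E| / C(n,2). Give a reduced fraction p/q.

There are 8 edges and 7 nodes, so the maximum possible is C(7,2) = 21.
Density = 8/21.

8/21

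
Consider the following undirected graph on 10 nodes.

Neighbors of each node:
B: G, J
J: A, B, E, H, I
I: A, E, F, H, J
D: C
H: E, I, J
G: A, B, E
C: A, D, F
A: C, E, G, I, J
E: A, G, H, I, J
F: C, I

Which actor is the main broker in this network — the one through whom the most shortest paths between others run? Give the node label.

Unnormalized betweenness of each node: A:12, B:1/3, C:53/6, D:0, E:3, F:3/2, G:2, H:0, I:13/2, J:35/6.
A has the largest value, 12, making it the main broker — the node through which the most shortest paths run.

A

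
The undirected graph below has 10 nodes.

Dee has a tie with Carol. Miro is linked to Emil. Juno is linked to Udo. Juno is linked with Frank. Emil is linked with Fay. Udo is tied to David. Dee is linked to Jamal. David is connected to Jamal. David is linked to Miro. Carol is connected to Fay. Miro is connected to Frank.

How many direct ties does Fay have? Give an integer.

Fay is directly tied to Carol and Emil. That is 2 neighbors, so the degree of Fay is 2.

2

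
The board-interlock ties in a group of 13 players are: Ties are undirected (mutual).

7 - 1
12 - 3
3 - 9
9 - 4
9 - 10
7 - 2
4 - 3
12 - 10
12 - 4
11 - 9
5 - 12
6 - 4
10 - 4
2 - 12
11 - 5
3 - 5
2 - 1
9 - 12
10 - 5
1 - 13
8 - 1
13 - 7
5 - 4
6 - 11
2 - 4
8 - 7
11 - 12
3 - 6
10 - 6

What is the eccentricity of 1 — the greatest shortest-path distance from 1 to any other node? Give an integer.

3

Distances from 1: 2:1, 3:3, 4:2, 5:3, 6:3, 7:1, 8:1, 9:3, 10:3, 11:3, 12:2, 13:1.
The largest is 3 (to 10, 3, 9, 6, 5, and 11), so the eccentricity of 1 is 3.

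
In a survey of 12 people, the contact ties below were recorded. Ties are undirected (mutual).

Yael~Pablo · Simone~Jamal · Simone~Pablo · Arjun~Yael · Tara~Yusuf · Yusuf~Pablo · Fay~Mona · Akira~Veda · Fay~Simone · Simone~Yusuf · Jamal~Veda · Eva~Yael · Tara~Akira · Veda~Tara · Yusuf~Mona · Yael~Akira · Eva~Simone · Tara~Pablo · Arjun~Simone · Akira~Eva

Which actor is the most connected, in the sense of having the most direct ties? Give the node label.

Degrees — Akira:4, Arjun:2, Eva:3, Fay:2, Jamal:2, Mona:2, Pablo:4, Simone:6, Tara:4, Veda:3, Yael:4, Yusuf:4.
The maximum is 6, attained only by Simone.

Simone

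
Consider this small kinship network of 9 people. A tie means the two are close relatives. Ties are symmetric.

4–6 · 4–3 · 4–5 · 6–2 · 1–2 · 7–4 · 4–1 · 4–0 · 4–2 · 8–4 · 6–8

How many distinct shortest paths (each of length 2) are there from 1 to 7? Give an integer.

The shortest distance is 2, and the only length-2 path is 1–4–7. So there is exactly 1 shortest path.

1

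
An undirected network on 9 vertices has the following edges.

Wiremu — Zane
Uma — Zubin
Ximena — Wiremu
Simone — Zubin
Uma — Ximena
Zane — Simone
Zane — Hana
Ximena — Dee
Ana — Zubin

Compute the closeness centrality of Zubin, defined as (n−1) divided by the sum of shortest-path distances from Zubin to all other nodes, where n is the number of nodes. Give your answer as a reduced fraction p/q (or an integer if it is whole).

Distances from Zubin: Ana:1, Dee:3, Hana:3, Simone:1, Uma:1, Wiremu:3, Ximena:2, Zane:2. Sum = 16.
n = 9, so closeness = 8/16 = 1/2.

1/2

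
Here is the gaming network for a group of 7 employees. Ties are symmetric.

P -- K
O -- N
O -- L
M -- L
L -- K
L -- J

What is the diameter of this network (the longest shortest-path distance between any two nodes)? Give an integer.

4

Eccentricity of each node (its greatest distance to any other): J:3, K:3, L:2, M:3, N:4, O:3, P:4.
The maximum eccentricity is 4, realized for instance by the pair P–N via P – K – L – O – N. So the diameter is 4.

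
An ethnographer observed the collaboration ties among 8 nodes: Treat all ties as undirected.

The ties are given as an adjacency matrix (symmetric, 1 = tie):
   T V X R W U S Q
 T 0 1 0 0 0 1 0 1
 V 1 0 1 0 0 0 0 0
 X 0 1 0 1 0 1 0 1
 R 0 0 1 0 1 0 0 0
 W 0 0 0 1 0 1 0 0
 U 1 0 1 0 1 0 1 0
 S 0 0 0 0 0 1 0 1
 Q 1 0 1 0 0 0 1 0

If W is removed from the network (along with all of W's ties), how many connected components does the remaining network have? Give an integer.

W's neighbors (R and U) remain reachable from one another through other ties, so the rest of the network stays in one piece.

1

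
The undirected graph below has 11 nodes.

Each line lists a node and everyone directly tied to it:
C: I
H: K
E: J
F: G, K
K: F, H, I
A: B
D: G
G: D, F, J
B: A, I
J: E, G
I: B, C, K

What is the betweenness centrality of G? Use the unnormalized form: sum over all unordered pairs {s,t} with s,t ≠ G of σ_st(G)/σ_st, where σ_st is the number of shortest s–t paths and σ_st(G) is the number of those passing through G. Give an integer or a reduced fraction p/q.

Pairs whose geodesics pass through G — A–E: 1; A–J: 1; A–D: 1; I–E: 1; I–J: 1; I–D: 1; K–E: 1; K–J: 1; K–D: 1; C–E: 1; C–J: 1; C–D: 1; E–H: 1; E–F: 1 … (+9 more pairs).
All other pairs contribute 0.
Summing the contributions gives betweenness(G) = 23.

23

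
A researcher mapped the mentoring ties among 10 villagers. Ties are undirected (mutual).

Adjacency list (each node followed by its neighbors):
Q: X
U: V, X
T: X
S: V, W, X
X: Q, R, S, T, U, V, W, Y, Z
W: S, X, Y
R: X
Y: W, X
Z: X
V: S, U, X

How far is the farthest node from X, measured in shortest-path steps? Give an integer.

1

Distances from X: Q:1, R:1, S:1, T:1, U:1, V:1, W:1, Y:1, Z:1.
The largest is 1 (to T, Z, V, Q, R, U, Y, W, and S), so the eccentricity of X is 1.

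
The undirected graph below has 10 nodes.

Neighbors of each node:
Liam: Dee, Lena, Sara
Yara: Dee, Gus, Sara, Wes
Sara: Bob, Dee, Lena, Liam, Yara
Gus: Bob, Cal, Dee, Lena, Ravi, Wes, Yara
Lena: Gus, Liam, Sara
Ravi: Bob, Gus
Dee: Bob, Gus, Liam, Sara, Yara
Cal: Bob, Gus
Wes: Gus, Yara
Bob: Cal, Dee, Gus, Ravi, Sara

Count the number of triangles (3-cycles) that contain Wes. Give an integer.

1

Wes's neighbors: Gus and Yara.
Neighbor pairs that are themselves tied: Wes–Gus–Yara. Each forms one triangle with Wes, for 1 in total.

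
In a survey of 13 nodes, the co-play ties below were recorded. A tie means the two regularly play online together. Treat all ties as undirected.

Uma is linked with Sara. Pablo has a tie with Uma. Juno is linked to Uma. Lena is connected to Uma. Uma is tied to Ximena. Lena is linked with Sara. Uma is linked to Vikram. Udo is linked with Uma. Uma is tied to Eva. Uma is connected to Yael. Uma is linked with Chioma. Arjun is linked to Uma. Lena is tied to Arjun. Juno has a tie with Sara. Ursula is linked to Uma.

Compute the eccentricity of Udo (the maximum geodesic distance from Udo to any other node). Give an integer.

2

Distances from Udo: Arjun:2, Chioma:2, Eva:2, Juno:2, Lena:2, Pablo:2, Sara:2, Uma:1, Ursula:2, Vikram:2, Ximena:2, Yael:2.
The largest is 2 (to Sara, Juno, Ursula, Yael, Ximena, Lena, Pablo, Eva, Arjun, Chioma, and Vikram), so the eccentricity of Udo is 2.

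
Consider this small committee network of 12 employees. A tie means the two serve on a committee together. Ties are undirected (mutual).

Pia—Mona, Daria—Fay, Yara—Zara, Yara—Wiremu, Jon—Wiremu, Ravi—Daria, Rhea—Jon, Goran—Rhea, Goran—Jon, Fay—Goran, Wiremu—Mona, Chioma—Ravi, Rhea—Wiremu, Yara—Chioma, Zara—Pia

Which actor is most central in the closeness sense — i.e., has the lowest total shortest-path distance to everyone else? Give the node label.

Farness (sum of distances to all others) for each node — Chioma:27, Daria:33, Fay:32, Goran:28, Jon:25, Mona:29, Pia:33, Ravi:31, Rhea:25, Wiremu:22, Yara:23, Zara:30.
The smallest farness is 22, for Wiremu, so Wiremu has the highest closeness.

Wiremu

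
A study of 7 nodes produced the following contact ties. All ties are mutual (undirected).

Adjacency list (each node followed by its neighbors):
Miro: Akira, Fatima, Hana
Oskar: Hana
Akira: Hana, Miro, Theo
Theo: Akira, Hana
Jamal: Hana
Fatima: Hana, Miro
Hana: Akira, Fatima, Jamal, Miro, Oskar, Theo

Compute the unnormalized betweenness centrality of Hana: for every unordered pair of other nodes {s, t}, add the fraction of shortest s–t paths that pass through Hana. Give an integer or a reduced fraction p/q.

Pairs whose geodesics pass through Hana — Fatima–Oskar: 1; Fatima–Akira: 1/2; Fatima–Jamal: 1; Fatima–Theo: 1; Oskar–Akira: 1; Oskar–Miro: 1; Oskar–Jamal: 1; Oskar–Theo: 1; Akira–Jamal: 1; Miro–Jamal: 1; Miro–Theo: 1/2; Jamal–Theo: 1.
All other pairs contribute 0.
Summing the contributions gives betweenness(Hana) = 11.

11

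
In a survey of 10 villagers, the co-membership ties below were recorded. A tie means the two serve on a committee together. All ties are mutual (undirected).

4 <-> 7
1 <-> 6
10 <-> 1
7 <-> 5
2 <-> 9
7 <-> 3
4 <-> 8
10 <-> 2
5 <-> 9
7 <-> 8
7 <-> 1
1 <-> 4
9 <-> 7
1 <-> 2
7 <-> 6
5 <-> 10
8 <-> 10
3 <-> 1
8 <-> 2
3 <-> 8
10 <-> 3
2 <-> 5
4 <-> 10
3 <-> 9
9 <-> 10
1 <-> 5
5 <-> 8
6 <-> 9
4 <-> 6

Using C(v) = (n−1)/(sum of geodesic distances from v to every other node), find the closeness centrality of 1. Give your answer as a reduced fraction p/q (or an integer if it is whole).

Distances from 1: 2:1, 3:1, 4:1, 5:1, 6:1, 7:1, 8:2, 9:2, 10:1. Sum = 11.
n = 10, so closeness = 9/11.

9/11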